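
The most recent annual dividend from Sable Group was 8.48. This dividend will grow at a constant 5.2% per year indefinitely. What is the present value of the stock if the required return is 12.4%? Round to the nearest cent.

123.90

D₁ = D₀ × (1 + g) = 8.48 × 1.052 = 8.9210
Growing perpetuity: P = D₁ / (r − g) = 8.9210 / (0.124 − 0.052) = 123.90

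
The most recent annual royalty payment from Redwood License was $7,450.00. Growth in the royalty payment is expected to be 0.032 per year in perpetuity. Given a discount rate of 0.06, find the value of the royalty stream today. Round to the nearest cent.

D₁ = D₀ × (1 + g) = $7,450.00 × 1.032 = $7,688.4000
Growing perpetuity: P = D₁ / (r − g) = $7,688.4000 / (0.06 − 0.032) = $274,585.71

$274585.71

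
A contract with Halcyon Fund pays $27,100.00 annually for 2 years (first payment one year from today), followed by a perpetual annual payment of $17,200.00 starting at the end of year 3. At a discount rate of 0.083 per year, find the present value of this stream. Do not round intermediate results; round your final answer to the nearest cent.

$224810.89

PV of 2-year annuity: $27,100.00 × [1 − (1+0.083)^−2] / 0.083 = 48128.42477
Perpetuity value at year 2: $17,200.00 / 0.083 = 207228.91566
PV of perpetuity: 207228.91566 / (1+0.083)^2 = 176682.46157
Total PV = 48128.42477 + 176682.46157 = 224810.88634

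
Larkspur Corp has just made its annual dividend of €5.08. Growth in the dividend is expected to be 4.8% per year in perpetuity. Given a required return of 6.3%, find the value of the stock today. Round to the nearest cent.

€354.92

D₁ = D₀ × (1 + g) = €5.08 × 1.048 = €5.3238
Growing perpetuity: P = D₁ / (r − g) = €5.3238 / (0.063 − 0.048) = €354.92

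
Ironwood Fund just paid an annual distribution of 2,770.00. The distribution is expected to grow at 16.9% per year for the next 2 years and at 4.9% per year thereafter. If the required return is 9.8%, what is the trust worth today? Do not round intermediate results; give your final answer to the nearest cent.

73306.61

D_1 = 3238.13000
D_2 = 3785.37397
Terminal value at year 2: TV = D_2×(1+g_2)/(r−g_2) = 3970.85729/0.049 = 81037.90397
P_0 = D_1/(1+r)^1 + D_2/(1+r)^2 + TV/(1+r)^2
    = 2949.11658 + 3139.81537 + 67217.68008 = 73306.61202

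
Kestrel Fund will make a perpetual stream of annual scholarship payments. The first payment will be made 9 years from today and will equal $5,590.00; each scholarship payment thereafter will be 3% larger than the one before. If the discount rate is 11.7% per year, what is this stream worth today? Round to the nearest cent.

$26513.51

Value at end of year 8: C₁ / (r − g) = $5,590.00 / (0.117 − 0.03) = $64,252.8736
Discount to today: PV = $64,252.8736 / (1 + 0.117)^8 = $64,252.8736 / 2.423402 = $26,513.51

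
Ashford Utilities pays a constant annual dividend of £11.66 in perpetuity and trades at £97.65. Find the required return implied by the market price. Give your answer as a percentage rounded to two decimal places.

P = C/r ⇒ r = C/P = £11.66/£97.65 = 0.119406

11.94%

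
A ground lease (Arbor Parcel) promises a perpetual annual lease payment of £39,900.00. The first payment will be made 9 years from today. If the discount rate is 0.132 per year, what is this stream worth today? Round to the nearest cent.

£112105.66

Value at end of year 8: C / r = £39,900.00 / 0.132 = £302,272.7273
Discount to today: PV = £302,272.7273 / (1 + 0.132)^8 = £302,272.7273 / 2.696320 = £112,105.66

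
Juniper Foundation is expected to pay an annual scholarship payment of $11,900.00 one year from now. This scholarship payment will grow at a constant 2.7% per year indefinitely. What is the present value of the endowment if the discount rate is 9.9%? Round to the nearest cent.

$165277.78

Growing perpetuity: P = D₁ / (r − g) = $11,900.0000 / (0.099 − 0.027) = $165,277.78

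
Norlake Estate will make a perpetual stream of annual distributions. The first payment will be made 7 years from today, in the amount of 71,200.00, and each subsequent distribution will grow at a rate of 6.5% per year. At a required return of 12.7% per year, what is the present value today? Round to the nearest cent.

560460.24

Value at end of year 6: C₁ / (r − g) = 71,200.00 / (0.127 − 0.065) = 1,148,387.0968
Discount to today: PV = 1,148,387.0968 / (1 + 0.127)^6 = 1,148,387.0968 / 2.049007 = 560,460.24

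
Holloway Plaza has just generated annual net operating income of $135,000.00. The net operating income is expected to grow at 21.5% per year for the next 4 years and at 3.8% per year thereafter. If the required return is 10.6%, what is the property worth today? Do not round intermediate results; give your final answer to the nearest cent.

$3688100.17

D_1 = 164025.00000
D_2 = 199290.37500
D_3 = 242137.80563
D_4 = 294197.43383
Terminal value at year 4: TV = D_4×(1+g_2)/(r−g_2) = 305376.93632/0.068 = 4490837.29882
P_0 = D_1/(1+r)^1 + D_2/(1+r)^2 + D_3/(1+r)^3 + D_4/(1+r)^4 + TV/(1+r)^4
    = 148304.70163 + 162920.62611 + 178976.99885 + 196615.78083 + 3001282.06619 = 3688100.17361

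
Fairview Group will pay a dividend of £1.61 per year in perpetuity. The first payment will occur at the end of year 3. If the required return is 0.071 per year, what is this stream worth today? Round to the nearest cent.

£19.77

Value at end of year 2: C / r = £1.61 / 0.071 = £22.6761
Discount to today: PV = £22.6761 / (1 + 0.071)^2 = £22.6761 / 1.147041 = £19.77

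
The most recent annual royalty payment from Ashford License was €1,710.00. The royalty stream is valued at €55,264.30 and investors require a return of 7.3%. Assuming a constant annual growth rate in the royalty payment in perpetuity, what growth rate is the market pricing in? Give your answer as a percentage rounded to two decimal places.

P = D₀(1+g)/(r−g) ⇒ P(r−g) = D₀(1+g) ⇒ g(P+D₀) = P·r − D₀
g = (P·r − D₀)/(P + D₀) = (€55,264.30×0.073 − €1,710.00) / (€55,264.30 + €1,710.00) = 0.040795

4.08%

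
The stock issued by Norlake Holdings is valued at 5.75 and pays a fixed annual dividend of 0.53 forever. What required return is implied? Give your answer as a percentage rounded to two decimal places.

P = C/r ⇒ r = C/P = 0.53/5.75 = 0.092174

9.22%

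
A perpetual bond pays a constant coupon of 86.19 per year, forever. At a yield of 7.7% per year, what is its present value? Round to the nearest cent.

Level perpetuity: PV = C / r = 86.19 / 0.077 = 1,119.35

1119.35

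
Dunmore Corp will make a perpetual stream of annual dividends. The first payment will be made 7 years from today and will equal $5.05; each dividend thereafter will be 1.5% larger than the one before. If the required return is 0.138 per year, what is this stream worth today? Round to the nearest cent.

Value at end of year 6: C₁ / (r − g) = $5.05 / (0.138 − 0.015) = $41.0569
Discount to today: PV = $41.0569 / (1 + 0.138)^6 = $41.0569 / 2.171969 = $18.90

$18.90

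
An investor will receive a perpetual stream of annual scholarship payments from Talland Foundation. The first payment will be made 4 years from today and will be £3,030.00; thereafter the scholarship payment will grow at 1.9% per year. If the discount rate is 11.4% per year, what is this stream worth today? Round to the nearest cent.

£23070.84

Value at end of year 3: C₁ / (r − g) = £3,030.00 / (0.114 − 0.019) = £31,894.7368
Discount to today: PV = £31,894.7368 / (1 + 0.114)^3 = £31,894.7368 / 1.382470 = £23,070.84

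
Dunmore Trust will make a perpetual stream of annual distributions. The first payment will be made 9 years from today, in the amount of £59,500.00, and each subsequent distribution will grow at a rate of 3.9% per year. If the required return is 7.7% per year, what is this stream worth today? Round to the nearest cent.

£864983.34

Value at end of year 8: C₁ / (r − g) = £59,500.00 / (0.077 − 0.039) = £1,565,789.4737
Discount to today: PV = £1,565,789.4737 / (1 + 0.077)^8 = £1,565,789.4737 / 1.810196 = £864,983.34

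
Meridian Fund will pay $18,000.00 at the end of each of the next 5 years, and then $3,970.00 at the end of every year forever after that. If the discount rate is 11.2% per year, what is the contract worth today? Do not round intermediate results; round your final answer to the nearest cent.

PV of 5-year annuity: $18,000.00 × [1 − (1+0.112)^−5] / 0.112 = 66192.79851
Perpetuity value at year 5: $3,970.00 / 0.112 = 35446.42857
PV of perpetuity: 35446.42857 / (1+0.112)^5 = 20847.23912
Total PV = 66192.79851 + 20847.23912 = 87040.03763

$87040.04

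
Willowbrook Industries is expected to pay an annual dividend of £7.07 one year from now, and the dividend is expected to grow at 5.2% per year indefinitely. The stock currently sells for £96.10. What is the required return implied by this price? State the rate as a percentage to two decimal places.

12.56%

P = D₁/(r − g) ⇒ r = D₁/P + g = £7.0700/£96.10 + 0.052 = 0.073569 + 0.052 = 0.125569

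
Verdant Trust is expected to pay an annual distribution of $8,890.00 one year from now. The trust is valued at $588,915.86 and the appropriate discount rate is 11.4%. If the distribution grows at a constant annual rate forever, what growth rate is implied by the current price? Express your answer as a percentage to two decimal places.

P = D₁/(r−g) ⇒ g = r − D₁/P = 0.114 − $8,890.00/$588,915.86 = 0.098904

9.89%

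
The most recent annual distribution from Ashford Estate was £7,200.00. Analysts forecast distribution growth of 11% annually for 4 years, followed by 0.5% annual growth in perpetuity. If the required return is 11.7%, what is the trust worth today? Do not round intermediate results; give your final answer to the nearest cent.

D_1 = 7992.00000
D_2 = 8871.12000
D_3 = 9846.94320
D_4 = 10930.10695
Terminal value at year 4: TV = D_4×(1+g_2)/(r−g_2) = 10984.75749/0.112 = 98078.19185
P_0 = D_1/(1+r)^1 + D_2/(1+r)^2 + D_3/(1+r)^3 + D_4/(1+r)^4 + TV/(1+r)^4
    = 7154.87914 + 7110.04104 + 7065.48394 + 7021.20606 + 63002.78654 = 91354.39672

£91354.40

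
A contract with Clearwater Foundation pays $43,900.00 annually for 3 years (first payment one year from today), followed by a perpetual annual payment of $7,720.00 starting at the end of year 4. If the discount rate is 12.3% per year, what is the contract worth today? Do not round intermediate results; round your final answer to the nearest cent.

$149216.46

PV of 3-year annuity: $43,900.00 × [1 − (1+0.123)^−3] / 0.123 = 104899.19636
Perpetuity value at year 3: $7,720.00 / 0.123 = 62764.22764
PV of perpetuity: 62764.22764 / (1+0.123)^3 = 44317.26190
Total PV = 104899.19636 + 44317.26190 = 149216.45827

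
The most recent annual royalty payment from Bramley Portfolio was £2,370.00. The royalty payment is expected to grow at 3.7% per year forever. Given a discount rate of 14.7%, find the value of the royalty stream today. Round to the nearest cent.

D₁ = D₀ × (1 + g) = £2,370.00 × 1.037 = £2,457.6900
Growing perpetuity: P = D₁ / (r − g) = £2,457.6900 / (0.147 − 0.037) = £22,342.64

£22342.64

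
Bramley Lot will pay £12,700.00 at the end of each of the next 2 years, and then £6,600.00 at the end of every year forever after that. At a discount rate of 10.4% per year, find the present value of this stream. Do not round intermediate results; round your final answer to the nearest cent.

PV of 2-year annuity: £12,700.00 × [1 − (1+0.104)^−2] / 0.104 = 21923.57173
Perpetuity value at year 2: £6,600.00 / 0.104 = 63461.53846
PV of perpetuity: 63461.53846 / (1+0.104)^2 = 52068.18622
Total PV = 21923.57173 + 52068.18622 = 73991.75795

£73991.76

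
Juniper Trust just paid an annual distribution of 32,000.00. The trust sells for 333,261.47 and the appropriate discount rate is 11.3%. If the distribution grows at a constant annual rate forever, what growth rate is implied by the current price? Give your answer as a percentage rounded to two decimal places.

1.55%

P = D₀(1+g)/(r−g) ⇒ P(r−g) = D₀(1+g) ⇒ g(P+D₀) = P·r − D₀
g = (P·r − D₀)/(P + D₀) = (333,261.47×0.113 − 32,000.00) / (333,261.47 + 32,000.00) = 0.015492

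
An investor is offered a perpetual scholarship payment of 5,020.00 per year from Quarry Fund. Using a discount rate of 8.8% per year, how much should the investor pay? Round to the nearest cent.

Level perpetuity: PV = C / r = 5,020.00 / 0.088 = 57,045.45

57045.45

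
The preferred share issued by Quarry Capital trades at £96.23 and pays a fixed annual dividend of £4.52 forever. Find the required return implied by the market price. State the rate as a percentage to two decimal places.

P = C/r ⇒ r = C/P = £4.52/£96.23 = 0.046971

4.70%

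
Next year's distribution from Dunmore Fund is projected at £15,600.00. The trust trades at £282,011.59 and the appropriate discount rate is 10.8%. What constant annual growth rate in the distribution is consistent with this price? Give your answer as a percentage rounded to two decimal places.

P = D₁/(r−g) ⇒ g = r − D₁/P = 0.108 − £15,600.00/£282,011.59 = 0.052683

5.27%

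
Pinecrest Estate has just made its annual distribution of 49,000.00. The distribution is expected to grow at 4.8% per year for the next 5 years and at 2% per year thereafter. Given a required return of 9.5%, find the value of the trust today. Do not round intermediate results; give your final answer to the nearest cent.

D_1 = 51352.00000
D_2 = 53816.89600
D_3 = 56400.10701
D_4 = 59107.31214
D_5 = 61944.46313
Terminal value at year 5: TV = D_5×(1+g_2)/(r−g_2) = 63183.35239/0.075 = 842444.69853
P_0 = D_1/(1+r)^1 + D_2/(1+r)^2 + D_3/(1+r)^3 + D_4/(1+r)^4 + D_5/(1+r)^5 + TV/(1+r)^5
    = 46896.80365 + 44883.88149 + 42957.35872 + 41113.52688 + 39348.83669 + 535144.17898 = 750344.58641

750344.59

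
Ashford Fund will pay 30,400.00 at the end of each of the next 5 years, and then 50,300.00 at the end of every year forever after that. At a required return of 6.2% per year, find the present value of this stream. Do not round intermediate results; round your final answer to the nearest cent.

727918.40

PV of 5-year annuity: 30,400.00 × [1 − (1+0.062)^−5] / 0.062 = 127362.12589
Perpetuity value at year 5: 50,300.00 / 0.062 = 811290.32258
PV of perpetuity: 811290.32258 / (1+0.062)^5 = 600556.27875
Total PV = 127362.12589 + 600556.27875 = 727918.40464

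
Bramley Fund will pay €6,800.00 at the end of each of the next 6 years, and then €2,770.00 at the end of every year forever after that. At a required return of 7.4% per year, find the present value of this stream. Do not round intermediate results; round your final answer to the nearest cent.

€56406.66

PV of 6-year annuity: €6,800.00 × [1 − (1+0.074)^−6] / 0.074 = 32016.06766
Perpetuity value at year 6: €2,770.00 / 0.074 = 37432.43243
PV of perpetuity: 37432.43243 / (1+0.074)^6 = 24390.59310
Total PV = 32016.06766 + 24390.59310 = 56406.66077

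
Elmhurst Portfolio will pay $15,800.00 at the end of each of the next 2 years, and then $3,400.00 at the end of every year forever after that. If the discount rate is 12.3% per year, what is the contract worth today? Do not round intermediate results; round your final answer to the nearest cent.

$48516.59

PV of 2-year annuity: $15,800.00 × [1 − (1+0.123)^−2] / 0.123 = 26597.91346
Perpetuity value at year 2: $3,400.00 / 0.123 = 27642.27642
PV of perpetuity: 27642.27642 / (1+0.123)^2 = 21918.67479
Total PV = 26597.91346 + 21918.67479 = 48516.58825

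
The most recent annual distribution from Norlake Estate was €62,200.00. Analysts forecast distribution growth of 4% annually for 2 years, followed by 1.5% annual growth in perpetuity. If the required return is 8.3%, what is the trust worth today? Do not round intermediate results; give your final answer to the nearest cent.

D_1 = 64688.00000
D_2 = 67275.52000
Terminal value at year 2: TV = D_2×(1+g_2)/(r−g_2) = 68284.65280/0.068 = 1004186.07059
P_0 = D_1/(1+r)^1 + D_2/(1+r)^2 + TV/(1+r)^2
    = 59730.37858 + 57358.81230 + 856164.62478 = 973253.81565

€973253.82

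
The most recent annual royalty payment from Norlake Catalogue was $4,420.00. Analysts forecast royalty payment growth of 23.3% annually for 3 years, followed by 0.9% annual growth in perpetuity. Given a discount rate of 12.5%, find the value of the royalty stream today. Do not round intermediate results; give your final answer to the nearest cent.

$66588.69

D_1 = 5449.86000
D_2 = 6719.67738
D_3 = 8285.36221
Terminal value at year 3: TV = D_3×(1+g_2)/(r−g_2) = 8359.93047/0.116 = 72068.36612
P_0 = D_1/(1+r)^1 + D_2/(1+r)^2 + D_3/(1+r)^3 + TV/(1+r)^3
    = 4844.32000 + 5309.37472 + 5819.07469 + 50615.91694 = 66588.68636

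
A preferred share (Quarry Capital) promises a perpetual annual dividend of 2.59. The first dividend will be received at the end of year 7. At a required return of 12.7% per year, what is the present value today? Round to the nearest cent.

Value at end of year 6: C / r = 2.59 / 0.127 = 20.3937
Discount to today: PV = 20.3937 / (1 + 0.127)^6 = 20.3937 / 2.049007 = 9.95

9.95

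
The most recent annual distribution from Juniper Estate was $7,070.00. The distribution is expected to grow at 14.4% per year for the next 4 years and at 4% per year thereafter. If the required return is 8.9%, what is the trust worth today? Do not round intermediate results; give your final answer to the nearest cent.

$214782.22

D_1 = 8088.08000
D_2 = 9252.76352
D_3 = 10585.16147
D_4 = 12109.42472
Terminal value at year 4: TV = D_4×(1+g_2)/(r−g_2) = 12593.80171/0.049 = 257016.36136
P_0 = D_1/(1+r)^1 + D_2/(1+r)^2 + D_3/(1+r)^3 + D_4/(1+r)^4 + TV/(1+r)^4
    = 7427.07071 + 7802.17529 + 8196.22455 + 8610.17528 + 182746.57737 = 214782.22319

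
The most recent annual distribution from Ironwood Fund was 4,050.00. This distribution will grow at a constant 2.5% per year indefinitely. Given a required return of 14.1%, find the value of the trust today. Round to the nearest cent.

D₁ = D₀ × (1 + g) = 4,050.00 × 1.025 = 4,151.2500
Growing perpetuity: P = D₁ / (r − g) = 4,151.2500 / (0.141 − 0.025) = 35,786.64

35786.64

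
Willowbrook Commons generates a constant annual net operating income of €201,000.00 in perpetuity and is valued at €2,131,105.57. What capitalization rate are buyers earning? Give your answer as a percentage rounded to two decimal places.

9.43%

P = C/r ⇒ r = C/P = €201,000.00/€2,131,105.57 = 0.094317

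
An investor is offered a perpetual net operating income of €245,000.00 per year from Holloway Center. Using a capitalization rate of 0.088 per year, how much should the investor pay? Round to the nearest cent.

€2784090.91

Level perpetuity: PV = C / r = €245,000.00 / 0.088 = €2,784,090.91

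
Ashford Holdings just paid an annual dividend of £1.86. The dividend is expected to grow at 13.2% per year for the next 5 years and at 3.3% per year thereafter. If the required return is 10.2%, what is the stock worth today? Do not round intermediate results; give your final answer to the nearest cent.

D_1 = 2.10552
D_2 = 2.38345
D_3 = 2.69806
D_4 = 3.05421
D_5 = 3.45736
Terminal value at year 5: TV = D_5×(1+g_2)/(r−g_2) = 3.57146/0.069 = 51.76024
P_0 = D_1/(1+r)^1 + D_2/(1+r)^2 + D_3/(1+r)^3 + D_4/(1+r)^4 + D_5/(1+r)^5 + TV/(1+r)^5
    = 1.91064 + 1.96265 + 2.01608 + 2.07096 + 2.12734 + 31.84845 = 41.93612

£41.94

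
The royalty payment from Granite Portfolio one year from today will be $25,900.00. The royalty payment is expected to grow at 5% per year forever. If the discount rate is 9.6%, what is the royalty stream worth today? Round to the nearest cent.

Growing perpetuity: P = D₁ / (r − g) = $25,900.0000 / (0.096 − 0.05) = $563,043.48

$563043.48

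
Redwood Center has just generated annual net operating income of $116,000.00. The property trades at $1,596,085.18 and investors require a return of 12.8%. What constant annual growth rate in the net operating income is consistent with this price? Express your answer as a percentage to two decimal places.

P = D₀(1+g)/(r−g) ⇒ P(r−g) = D₀(1+g) ⇒ g(P+D₀) = P·r − D₀
g = (P·r − D₀)/(P + D₀) = ($1,596,085.18×0.128 − $116,000.00) / ($1,596,085.18 + $116,000.00) = 0.051574

5.16%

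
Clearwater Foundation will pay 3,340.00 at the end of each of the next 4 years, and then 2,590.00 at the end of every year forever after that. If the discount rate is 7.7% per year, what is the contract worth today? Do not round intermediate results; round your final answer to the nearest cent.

36137.14

PV of 4-year annuity: 3,340.00 × [1 − (1+0.077)^−4] / 0.077 = 11136.77962
Perpetuity value at year 4: 2,590.00 / 0.077 = 33636.36364
PV of perpetuity: 33636.36364 / (1+0.077)^4 = 25000.35788
Total PV = 11136.77962 + 25000.35788 = 36137.13750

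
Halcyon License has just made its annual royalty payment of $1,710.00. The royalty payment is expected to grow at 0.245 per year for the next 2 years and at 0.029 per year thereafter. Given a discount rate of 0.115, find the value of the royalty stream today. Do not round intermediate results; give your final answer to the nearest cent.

$29550.87

D_1 = 2128.95000
D_2 = 2650.54275
Terminal value at year 2: TV = D_2×(1+g_2)/(r−g_2) = 2727.40849/0.086 = 31714.05221
P_0 = D_1/(1+r)^1 + D_2/(1+r)^2 + TV/(1+r)^2
    = 1909.37220 + 2131.98958 + 25509.50327 = 29550.86505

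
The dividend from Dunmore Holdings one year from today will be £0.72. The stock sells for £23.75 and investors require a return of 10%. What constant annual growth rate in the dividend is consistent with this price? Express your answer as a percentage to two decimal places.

6.97%

P = D₁/(r−g) ⇒ g = r − D₁/P = 0.1 − £0.72/£23.75 = 0.069684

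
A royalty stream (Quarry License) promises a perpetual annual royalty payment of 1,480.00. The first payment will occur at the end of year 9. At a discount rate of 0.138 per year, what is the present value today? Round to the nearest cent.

Value at end of year 8: C / r = 1,480.00 / 0.138 = 10,724.6377
Discount to today: PV = 10,724.6377 / (1 + 0.138)^8 = 10,724.6377 / 2.812795 = 3,812.80

3812.80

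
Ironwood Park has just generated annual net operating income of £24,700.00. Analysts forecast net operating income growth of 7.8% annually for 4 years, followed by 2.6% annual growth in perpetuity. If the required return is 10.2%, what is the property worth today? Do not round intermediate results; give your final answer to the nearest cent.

D_1 = 26626.60000
D_2 = 28703.47480
D_3 = 30942.34583
D_4 = 33355.84881
Terminal value at year 4: TV = D_4×(1+g_2)/(r−g_2) = 34223.10088/0.076 = 450303.95893
P_0 = D_1/(1+r)^1 + D_2/(1+r)^2 + D_3/(1+r)^3 + D_4/(1+r)^4 + TV/(1+r)^4
    = 24162.06897 + 23635.85331 + 23121.09788 + 22617.55310 + 305336.96685 = 398873.54011

£398873.54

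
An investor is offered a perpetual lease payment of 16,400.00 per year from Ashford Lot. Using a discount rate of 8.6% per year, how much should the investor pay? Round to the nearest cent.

190697.67

Level perpetuity: PV = C / r = 16,400.00 / 0.086 = 190,697.67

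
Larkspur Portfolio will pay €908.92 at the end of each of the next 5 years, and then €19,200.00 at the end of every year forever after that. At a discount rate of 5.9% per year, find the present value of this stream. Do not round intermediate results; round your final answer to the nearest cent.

PV of 5-year annuity: €908.92 × [1 − (1+0.059)^−5] / 0.059 = 3839.13984
Perpetuity value at year 5: €19,200.00 / 0.059 = 325423.72881
PV of perpetuity: 325423.72881 / (1+0.059)^5 = 244325.84898
Total PV = 3839.13984 + 244325.84898 = 248164.98882

€248164.99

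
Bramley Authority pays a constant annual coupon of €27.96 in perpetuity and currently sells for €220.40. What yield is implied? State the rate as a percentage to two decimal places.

P = C/r ⇒ r = C/P = €27.96/€220.40 = 0.126860

12.69%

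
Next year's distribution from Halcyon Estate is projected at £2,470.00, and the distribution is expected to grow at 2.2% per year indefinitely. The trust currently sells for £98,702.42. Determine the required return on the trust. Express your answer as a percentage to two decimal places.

P = D₁/(r − g) ⇒ r = D₁/P + g = £2,470.0000/£98,702.42 + 0.022 = 0.025025 + 0.022 = 0.047025

4.70%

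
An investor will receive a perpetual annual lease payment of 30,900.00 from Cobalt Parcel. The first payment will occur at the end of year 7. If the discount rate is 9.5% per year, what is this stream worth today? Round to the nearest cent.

Value at end of year 6: C / r = 30,900.00 / 0.095 = 325,263.1579
Discount to today: PV = 325,263.1579 / (1 + 0.095)^6 = 325,263.1579 / 1.723791 = 188,690.55

188690.55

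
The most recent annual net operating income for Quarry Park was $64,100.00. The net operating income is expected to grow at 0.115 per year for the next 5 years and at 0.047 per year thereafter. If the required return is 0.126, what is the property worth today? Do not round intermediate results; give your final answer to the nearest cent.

D_1 = 71471.50000
D_2 = 79690.72250
D_3 = 88855.15559
D_4 = 99073.49848
D_5 = 110466.95081
Terminal value at year 5: TV = D_5×(1+g_2)/(r−g_2) = 115658.89749/0.079 = 1464036.67713
P_0 = D_1/(1+r)^1 + D_2/(1+r)^2 + D_3/(1+r)^3 + D_4/(1+r)^4 + D_5/(1+r)^5 + TV/(1+r)^5
    = 63473.80107 + 62853.71953 + 62239.69562 + 61631.67018 + 61029.58459 + 808835.12743 = 1120063.59842

$1120063.60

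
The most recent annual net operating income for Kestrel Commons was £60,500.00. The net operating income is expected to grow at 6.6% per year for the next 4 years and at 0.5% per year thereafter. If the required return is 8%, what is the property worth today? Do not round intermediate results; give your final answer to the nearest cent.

£1003732.45

D_1 = 64493.00000
D_2 = 68749.53800
D_3 = 73287.00751
D_4 = 78123.95000
Terminal value at year 4: TV = D_4×(1+g_2)/(r−g_2) = 78514.56975/0.075 = 1046860.93005
P_0 = D_1/(1+r)^1 + D_2/(1+r)^2 + D_3/(1+r)^3 + D_4/(1+r)^4 + TV/(1+r)^4
    = 59715.74074 + 58941.64781 + 58177.58941 + 57423.43547 + 769474.03531 = 1003732.44874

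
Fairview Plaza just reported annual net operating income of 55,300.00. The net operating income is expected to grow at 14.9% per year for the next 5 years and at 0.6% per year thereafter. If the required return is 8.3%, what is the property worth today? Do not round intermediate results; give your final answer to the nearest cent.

1302509.99

D_1 = 63539.70000
D_2 = 73007.11530
D_3 = 83885.17548
D_4 = 96384.06663
D_5 = 110745.29255
Terminal value at year 5: TV = D_5×(1+g_2)/(r−g_2) = 111409.76431/0.077 = 1446880.05596
P_0 = D_1/(1+r)^1 + D_2/(1+r)^2 + D_3/(1+r)^3 + D_4/(1+r)^4 + D_5/(1+r)^5 + TV/(1+r)^5
    = 58670.08310 + 62245.54523 + 66038.90256 + 70063.43402 + 74333.22778 + 971158.79409 = 1302509.98677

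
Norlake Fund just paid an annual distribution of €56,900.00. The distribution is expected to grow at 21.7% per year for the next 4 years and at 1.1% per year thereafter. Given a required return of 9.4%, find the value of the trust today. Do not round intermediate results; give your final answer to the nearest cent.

D_1 = 69247.30000
D_2 = 84273.96410
D_3 = 102561.41431
D_4 = 124817.24121
Terminal value at year 4: TV = D_4×(1+g_2)/(r−g_2) = 126190.23087/0.083 = 1520364.22733
P_0 = D_1/(1+r)^1 + D_2/(1+r)^2 + D_3/(1+r)^3 + D_4/(1+r)^4 + TV/(1+r)^4
    = 63297.34918 + 70413.96156 + 78330.70496 + 87137.53924 + 1061398.21896 = 1360577.77389

€1360577.77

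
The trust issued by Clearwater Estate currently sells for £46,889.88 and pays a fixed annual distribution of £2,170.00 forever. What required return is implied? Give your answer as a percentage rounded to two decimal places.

P = C/r ⇒ r = C/P = £2,170.00/£46,889.88 = 0.046279

4.63%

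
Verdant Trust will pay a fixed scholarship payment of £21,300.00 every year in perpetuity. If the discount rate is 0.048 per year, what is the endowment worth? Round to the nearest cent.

£443750.00

Level perpetuity: PV = C / r = £21,300.00 / 0.048 = £443,750.00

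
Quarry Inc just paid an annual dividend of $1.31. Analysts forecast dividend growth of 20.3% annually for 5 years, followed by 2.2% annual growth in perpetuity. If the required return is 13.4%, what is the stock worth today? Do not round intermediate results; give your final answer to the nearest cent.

$23.91

D_1 = 1.57593
D_2 = 1.89584
D_3 = 2.28070
D_4 = 2.74368
D_5 = 3.30065
Terminal value at year 5: TV = D_5×(1+g_2)/(r−g_2) = 3.37326/0.112 = 30.11843
P_0 = D_1/(1+r)^1 + D_2/(1+r)^2 + D_3/(1+r)^3 + D_4/(1+r)^4 + D_5/(1+r)^5 + TV/(1+r)^5
    = 1.38971 + 1.47427 + 1.56397 + 1.65913 + 1.76009 + 16.06079 = 23.90797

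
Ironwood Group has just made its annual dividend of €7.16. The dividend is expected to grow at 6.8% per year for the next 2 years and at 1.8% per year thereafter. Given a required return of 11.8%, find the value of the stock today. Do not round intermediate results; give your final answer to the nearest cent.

€79.89

D_1 = 7.64688
D_2 = 8.16687
Terminal value at year 2: TV = D_2×(1+g_2)/(r−g_2) = 8.31387/0.1 = 83.13871
P_0 = D_1/(1+r)^1 + D_2/(1+r)^2 + TV/(1+r)^2
    = 6.83979 + 6.53389 + 66.51502 = 79.88869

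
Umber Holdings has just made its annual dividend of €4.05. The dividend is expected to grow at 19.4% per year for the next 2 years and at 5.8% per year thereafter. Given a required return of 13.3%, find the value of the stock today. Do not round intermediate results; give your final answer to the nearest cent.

€72.22

D_1 = 4.83570
D_2 = 5.77383
Terminal value at year 2: TV = D_2×(1+g_2)/(r−g_2) = 6.10871/0.075 = 81.44944
P_0 = D_1/(1+r)^1 + D_2/(1+r)^2 + TV/(1+r)^2
    = 4.26805 + 4.49784 + 63.44951 = 72.21540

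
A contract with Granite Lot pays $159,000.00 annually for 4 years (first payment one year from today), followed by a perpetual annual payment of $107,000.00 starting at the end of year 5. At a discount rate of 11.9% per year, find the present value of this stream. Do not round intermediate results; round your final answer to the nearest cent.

$1057435.05

PV of 4-year annuity: $159,000.00 × [1 − (1+0.119)^−4] / 0.119 = 483957.43756
Perpetuity value at year 4: $107,000.00 / 0.119 = 899159.66387
PV of perpetuity: 899159.66387 / (1+0.119)^4 = 573477.61469
Total PV = 483957.43756 + 573477.61469 = 1057435.05225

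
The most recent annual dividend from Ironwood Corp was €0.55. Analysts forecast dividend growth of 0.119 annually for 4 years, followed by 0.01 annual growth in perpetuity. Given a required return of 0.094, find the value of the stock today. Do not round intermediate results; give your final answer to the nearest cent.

€9.57

D_1 = 0.61545
D_2 = 0.68869
D_3 = 0.77064
D_4 = 0.86235
Terminal value at year 4: TV = D_4×(1+g_2)/(r−g_2) = 0.87097/0.084 = 10.36872
P_0 = D_1/(1+r)^1 + D_2/(1+r)^2 + D_3/(1+r)^3 + D_4/(1+r)^4 + TV/(1+r)^4
    = 0.56257 + 0.57542 + 0.58857 + 0.60202 + 7.23862 = 9.56721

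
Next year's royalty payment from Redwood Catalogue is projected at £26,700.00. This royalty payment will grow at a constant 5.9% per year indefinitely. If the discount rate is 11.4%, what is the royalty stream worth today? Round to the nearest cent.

£485454.55

Growing perpetuity: P = D₁ / (r − g) = £26,700.0000 / (0.114 − 0.059) = £485,454.55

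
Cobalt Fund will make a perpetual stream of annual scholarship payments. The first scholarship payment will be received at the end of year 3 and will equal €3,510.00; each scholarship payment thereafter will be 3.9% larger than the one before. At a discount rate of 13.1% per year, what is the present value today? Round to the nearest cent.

Value at end of year 2: C₁ / (r − g) = €3,510.00 / (0.131 − 0.039) = €38,152.1739
Discount to today: PV = €38,152.1739 / (1 + 0.131)^2 = €38,152.1739 / 1.279161 = €29,825.94

€29825.94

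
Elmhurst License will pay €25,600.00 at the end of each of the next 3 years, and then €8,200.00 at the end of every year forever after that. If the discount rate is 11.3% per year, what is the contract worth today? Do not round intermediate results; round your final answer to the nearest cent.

PV of 3-year annuity: €25,600.00 × [1 − (1+0.113)^−3] / 0.113 = 62234.11990
Perpetuity value at year 3: €8,200.00 / 0.113 = 72566.37168
PV of perpetuity: 72566.37168 / (1+0.113)^3 = 52632.00515
Total PV = 62234.11990 + 52632.00515 = 114866.12505

€114866.13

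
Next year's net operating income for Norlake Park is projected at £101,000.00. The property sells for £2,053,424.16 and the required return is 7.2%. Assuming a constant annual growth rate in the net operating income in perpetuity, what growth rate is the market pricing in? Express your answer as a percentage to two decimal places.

2.28%

P = D₁/(r−g) ⇒ g = r − D₁/P = 0.072 − £101,000.00/£2,053,424.16 = 0.022814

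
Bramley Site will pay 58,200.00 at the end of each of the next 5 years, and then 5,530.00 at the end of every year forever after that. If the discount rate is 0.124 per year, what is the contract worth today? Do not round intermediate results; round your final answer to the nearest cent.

PV of 5-year annuity: 58,200.00 × [1 − (1+0.124)^−5] / 0.124 = 207735.56039
Perpetuity value at year 5: 5,530.00 / 0.124 = 44596.77419
PV of perpetuity: 44596.77419 / (1+0.124)^5 = 24858.32662
Total PV = 207735.56039 + 24858.32662 = 232593.88701

232593.89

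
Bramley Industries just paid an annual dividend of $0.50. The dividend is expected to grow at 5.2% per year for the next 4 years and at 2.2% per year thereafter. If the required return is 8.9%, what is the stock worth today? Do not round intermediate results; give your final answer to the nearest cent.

D_1 = 0.52600
D_2 = 0.55335
D_3 = 0.58213
D_4 = 0.61240
Terminal value at year 4: TV = D_4×(1+g_2)/(r−g_2) = 0.62587/0.067 = 9.34134
P_0 = D_1/(1+r)^1 + D_2/(1+r)^2 + D_3/(1+r)^3 + D_4/(1+r)^4 + TV/(1+r)^4
    = 0.48301 + 0.46660 + 0.45075 + 0.43543 + 6.64198 = 8.47777

$8.48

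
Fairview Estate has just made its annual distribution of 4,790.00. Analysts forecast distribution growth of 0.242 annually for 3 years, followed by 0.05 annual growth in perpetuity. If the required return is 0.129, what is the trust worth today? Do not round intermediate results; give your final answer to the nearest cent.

102201.28

D_1 = 5949.18000
D_2 = 7388.88156
D_3 = 9176.99090
Terminal value at year 3: TV = D_3×(1+g_2)/(r−g_2) = 9635.84044/0.079 = 121972.66383
P_0 = D_1/(1+r)^1 + D_2/(1+r)^2 + D_3/(1+r)^3 + TV/(1+r)^3
    = 5269.42427 + 5796.83343 + 6377.03022 + 84757.99661 = 102201.28453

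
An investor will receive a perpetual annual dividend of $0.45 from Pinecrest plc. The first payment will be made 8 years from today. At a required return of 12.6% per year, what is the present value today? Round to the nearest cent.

$1.56

Value at end of year 7: C / r = $0.45 / 0.126 = $3.5714
Discount to today: PV = $3.5714 / (1 + 0.126)^7 = $3.5714 / 2.294926 = $1.56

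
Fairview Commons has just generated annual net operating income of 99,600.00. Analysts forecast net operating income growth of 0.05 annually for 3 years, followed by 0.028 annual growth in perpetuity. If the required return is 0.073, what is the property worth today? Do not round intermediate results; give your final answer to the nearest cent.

D_1 = 104580.00000
D_2 = 109809.00000
D_3 = 115299.45000
Terminal value at year 3: TV = D_3×(1+g_2)/(r−g_2) = 118527.83460/0.045 = 2633951.88000
P_0 = D_1/(1+r)^1 + D_2/(1+r)^2 + D_3/(1+r)^3 + TV/(1+r)^3
    = 97465.05126 + 95375.86563 + 93331.46217 + 2132105.40253 = 2418277.78159

2418277.78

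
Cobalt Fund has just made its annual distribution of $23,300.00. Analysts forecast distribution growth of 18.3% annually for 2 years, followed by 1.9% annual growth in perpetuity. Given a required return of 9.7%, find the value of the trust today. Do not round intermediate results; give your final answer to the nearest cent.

$406213.66

D_1 = 27563.90000
D_2 = 32608.09370
Terminal value at year 2: TV = D_2×(1+g_2)/(r−g_2) = 33227.64748/0.078 = 425995.48052
P_0 = D_1/(1+r)^1 + D_2/(1+r)^2 + TV/(1+r)^2
    = 25126.61805 + 27096.43496 + 353990.60545 = 406213.65846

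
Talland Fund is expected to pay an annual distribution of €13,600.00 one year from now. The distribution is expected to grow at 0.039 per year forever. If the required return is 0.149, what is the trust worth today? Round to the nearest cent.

€123636.36

Growing perpetuity: P = D₁ / (r − g) = €13,600.0000 / (0.149 − 0.039) = €123,636.36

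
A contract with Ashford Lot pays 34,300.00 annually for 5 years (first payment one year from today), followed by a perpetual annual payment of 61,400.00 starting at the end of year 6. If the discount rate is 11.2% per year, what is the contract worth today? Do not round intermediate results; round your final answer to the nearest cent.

448557.35

PV of 5-year annuity: 34,300.00 × [1 − (1+0.112)^−5] / 0.112 = 126134.05494
Perpetuity value at year 5: 61,400.00 / 0.112 = 548214.28571
PV of perpetuity: 548214.28571 / (1+0.112)^5 = 322423.29523
Total PV = 126134.05494 + 322423.29523 = 448557.35017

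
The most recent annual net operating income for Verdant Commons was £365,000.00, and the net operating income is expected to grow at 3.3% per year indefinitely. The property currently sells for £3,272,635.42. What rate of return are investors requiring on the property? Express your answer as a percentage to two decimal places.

14.82%

D₁ = £365,000.00 × 1.033 = £377,045.0000
P = D₁/(r − g) ⇒ r = D₁/P + g = £377,045.0000/£3,272,635.42 + 0.033 = 0.115211 + 0.033 = 0.148211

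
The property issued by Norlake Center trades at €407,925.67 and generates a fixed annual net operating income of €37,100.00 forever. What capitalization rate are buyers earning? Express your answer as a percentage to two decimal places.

P = C/r ⇒ r = C/P = €37,100.00/€407,925.67 = 0.090948

9.09%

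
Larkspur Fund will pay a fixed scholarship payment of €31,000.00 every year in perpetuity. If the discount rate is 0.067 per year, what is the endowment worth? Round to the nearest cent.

Level perpetuity: PV = C / r = €31,000.00 / 0.067 = €462,686.57

€462686.57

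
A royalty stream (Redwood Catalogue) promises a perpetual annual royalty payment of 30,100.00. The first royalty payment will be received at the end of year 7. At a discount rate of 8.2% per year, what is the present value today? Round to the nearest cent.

Value at end of year 6: C / r = 30,100.00 / 0.082 = 367,073.1707
Discount to today: PV = 367,073.1707 / (1 + 0.082)^6 = 367,073.1707 / 1.604588 = 228,764.74

228764.74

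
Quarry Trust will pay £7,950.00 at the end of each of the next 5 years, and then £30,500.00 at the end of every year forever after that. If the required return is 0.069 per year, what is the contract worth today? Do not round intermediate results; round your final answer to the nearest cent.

PV of 5-year annuity: £7,950.00 × [1 − (1+0.069)^−5] / 0.069 = 32684.03398
Perpetuity value at year 5: £30,500.00 / 0.069 = 442028.98551
PV of perpetuity: 442028.98551 / (1+0.069)^5 = 316637.40861
Total PV = 32684.03398 + 316637.40861 = 349321.44259

£349321.44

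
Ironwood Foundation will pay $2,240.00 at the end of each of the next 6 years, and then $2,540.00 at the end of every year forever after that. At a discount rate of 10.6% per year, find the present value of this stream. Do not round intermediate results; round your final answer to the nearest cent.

PV of 6-year annuity: $2,240.00 × [1 − (1+0.106)^−6] / 0.106 = 9586.61148
Perpetuity value at year 6: $2,540.00 / 0.106 = 23962.26415
PV of perpetuity: 23962.26415 / (1+0.106)^6 = 13091.73149
Total PV = 9586.61148 + 13091.73149 = 22678.34297

$22678.34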